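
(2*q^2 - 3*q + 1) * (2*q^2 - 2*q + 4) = 4*q^4 - 10*q^3 + 16*q^2 - 14*q + 4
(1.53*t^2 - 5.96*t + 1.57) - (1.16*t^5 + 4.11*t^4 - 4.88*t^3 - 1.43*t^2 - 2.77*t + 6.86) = -1.16*t^5 - 4.11*t^4 + 4.88*t^3 + 2.96*t^2 - 3.19*t - 5.29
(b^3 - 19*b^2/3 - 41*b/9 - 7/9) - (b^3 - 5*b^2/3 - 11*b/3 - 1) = -14*b^2/3 - 8*b/9 + 2/9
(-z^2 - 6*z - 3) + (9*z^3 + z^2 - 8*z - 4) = 9*z^3 - 14*z - 7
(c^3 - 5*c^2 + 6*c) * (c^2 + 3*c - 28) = c^5 - 2*c^4 - 37*c^3 + 158*c^2 - 168*c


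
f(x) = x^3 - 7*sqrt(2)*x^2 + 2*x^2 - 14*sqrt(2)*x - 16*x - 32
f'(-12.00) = 585.79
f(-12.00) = -2467.94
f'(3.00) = -56.20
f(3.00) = -183.49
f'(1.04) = -48.99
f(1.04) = -76.65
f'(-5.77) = 155.24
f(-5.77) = -280.54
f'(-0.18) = -32.86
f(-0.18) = -25.82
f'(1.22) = -50.61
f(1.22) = -85.62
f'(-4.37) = 90.53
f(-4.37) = -109.87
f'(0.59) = -44.08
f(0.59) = -55.67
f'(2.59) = -56.59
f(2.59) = -160.34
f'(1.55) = -53.08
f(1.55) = -102.74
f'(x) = 3*x^2 - 14*sqrt(2)*x + 4*x - 14*sqrt(2) - 16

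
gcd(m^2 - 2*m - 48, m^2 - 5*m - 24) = m - 8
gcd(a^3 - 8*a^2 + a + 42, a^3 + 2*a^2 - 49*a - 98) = a^2 - 5*a - 14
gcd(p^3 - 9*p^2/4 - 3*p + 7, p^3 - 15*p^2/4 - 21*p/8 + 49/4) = p^2 - p/4 - 7/2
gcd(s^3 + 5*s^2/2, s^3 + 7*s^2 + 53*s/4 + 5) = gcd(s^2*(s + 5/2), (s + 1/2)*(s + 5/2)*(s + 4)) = s + 5/2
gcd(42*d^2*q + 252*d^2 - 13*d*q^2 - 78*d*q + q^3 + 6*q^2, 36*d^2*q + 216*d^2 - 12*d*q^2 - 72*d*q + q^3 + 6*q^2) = -6*d*q - 36*d + q^2 + 6*q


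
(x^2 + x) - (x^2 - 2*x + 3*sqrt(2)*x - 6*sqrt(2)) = -3*sqrt(2)*x + 3*x + 6*sqrt(2)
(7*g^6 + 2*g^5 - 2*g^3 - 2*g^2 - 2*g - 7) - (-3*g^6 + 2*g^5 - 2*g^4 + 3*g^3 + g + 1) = 10*g^6 + 2*g^4 - 5*g^3 - 2*g^2 - 3*g - 8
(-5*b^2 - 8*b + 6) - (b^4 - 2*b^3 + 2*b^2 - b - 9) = -b^4 + 2*b^3 - 7*b^2 - 7*b + 15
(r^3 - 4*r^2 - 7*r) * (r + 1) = r^4 - 3*r^3 - 11*r^2 - 7*r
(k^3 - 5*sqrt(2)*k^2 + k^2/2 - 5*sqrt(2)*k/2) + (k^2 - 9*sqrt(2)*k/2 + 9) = k^3 - 5*sqrt(2)*k^2 + 3*k^2/2 - 7*sqrt(2)*k + 9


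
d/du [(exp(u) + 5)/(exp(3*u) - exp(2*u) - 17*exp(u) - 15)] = ((exp(u) + 5)*(-3*exp(2*u) + 2*exp(u) + 17) + exp(3*u) - exp(2*u) - 17*exp(u) - 15)*exp(u)/(-exp(3*u) + exp(2*u) + 17*exp(u) + 15)^2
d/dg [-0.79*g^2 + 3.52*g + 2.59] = 3.52 - 1.58*g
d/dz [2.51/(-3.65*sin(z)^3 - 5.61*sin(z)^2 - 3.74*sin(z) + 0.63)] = (27.4845*sin(z)^2 + 28.1622*sin(z) + 9.3874)*cos(z)/(3.65*sin(z)^3 + 5.61*sin(z)^2 + 3.74*sin(z) - 0.63)^2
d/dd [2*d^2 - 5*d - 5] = 4*d - 5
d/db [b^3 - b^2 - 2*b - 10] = 3*b^2 - 2*b - 2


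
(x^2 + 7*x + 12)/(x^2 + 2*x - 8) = (x + 3)/(x - 2)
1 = 1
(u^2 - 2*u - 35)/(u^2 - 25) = (u - 7)/(u - 5)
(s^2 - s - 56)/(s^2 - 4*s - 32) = (s + 7)/(s + 4)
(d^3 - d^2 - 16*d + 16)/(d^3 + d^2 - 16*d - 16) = (d - 1)/(d + 1)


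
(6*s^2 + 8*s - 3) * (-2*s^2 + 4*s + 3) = -12*s^4 + 8*s^3 + 56*s^2 + 12*s - 9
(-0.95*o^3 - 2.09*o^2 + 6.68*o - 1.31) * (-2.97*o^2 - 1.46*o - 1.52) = 2.8215*o^5 + 7.5943*o^4 - 15.3442*o^3 - 2.6853*o^2 - 8.241*o + 1.9912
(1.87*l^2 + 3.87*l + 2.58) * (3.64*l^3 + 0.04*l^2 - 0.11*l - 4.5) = 6.8068*l^5 + 14.1616*l^4 + 9.3403*l^3 - 8.7375*l^2 - 17.6988*l - 11.61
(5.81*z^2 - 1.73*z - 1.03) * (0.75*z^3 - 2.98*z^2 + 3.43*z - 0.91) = 4.3575*z^5 - 18.6113*z^4 + 24.3112*z^3 - 8.1516*z^2 - 1.9586*z + 0.9373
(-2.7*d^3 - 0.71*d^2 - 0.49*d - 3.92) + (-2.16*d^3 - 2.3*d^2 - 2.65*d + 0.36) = -4.86*d^3 - 3.01*d^2 - 3.14*d - 3.56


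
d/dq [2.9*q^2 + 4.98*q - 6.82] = 5.8*q + 4.98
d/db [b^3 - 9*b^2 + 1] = 3*b*(b - 6)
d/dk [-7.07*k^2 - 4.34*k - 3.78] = -14.14*k - 4.34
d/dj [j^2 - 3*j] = 2*j - 3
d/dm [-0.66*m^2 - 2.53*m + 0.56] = -1.32*m - 2.53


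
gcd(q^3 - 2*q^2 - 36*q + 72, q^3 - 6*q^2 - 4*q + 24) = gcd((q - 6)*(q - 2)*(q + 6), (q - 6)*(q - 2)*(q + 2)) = q^2 - 8*q + 12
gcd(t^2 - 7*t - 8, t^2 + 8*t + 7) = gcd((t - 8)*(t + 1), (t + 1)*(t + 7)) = t + 1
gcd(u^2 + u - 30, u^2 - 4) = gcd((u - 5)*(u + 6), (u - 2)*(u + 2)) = 1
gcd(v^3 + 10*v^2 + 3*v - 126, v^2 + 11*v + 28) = v + 7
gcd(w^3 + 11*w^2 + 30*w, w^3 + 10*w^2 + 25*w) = w^2 + 5*w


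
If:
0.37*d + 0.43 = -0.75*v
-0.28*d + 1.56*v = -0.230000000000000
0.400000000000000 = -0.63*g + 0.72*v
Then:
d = -0.63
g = -0.93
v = -0.26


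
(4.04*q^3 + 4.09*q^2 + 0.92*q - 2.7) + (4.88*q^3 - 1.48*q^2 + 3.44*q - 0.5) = 8.92*q^3 + 2.61*q^2 + 4.36*q - 3.2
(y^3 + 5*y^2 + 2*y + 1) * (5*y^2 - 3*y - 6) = 5*y^5 + 22*y^4 - 11*y^3 - 31*y^2 - 15*y - 6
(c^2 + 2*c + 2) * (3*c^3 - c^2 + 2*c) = 3*c^5 + 5*c^4 + 6*c^3 + 2*c^2 + 4*c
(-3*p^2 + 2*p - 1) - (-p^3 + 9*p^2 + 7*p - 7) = p^3 - 12*p^2 - 5*p + 6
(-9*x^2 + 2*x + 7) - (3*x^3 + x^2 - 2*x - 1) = -3*x^3 - 10*x^2 + 4*x + 8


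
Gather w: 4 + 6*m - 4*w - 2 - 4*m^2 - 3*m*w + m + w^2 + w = -4*m^2 + 7*m + w^2 + w*(-3*m - 3) + 2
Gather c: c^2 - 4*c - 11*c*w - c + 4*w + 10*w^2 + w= c^2 + c*(-11*w - 5) + 10*w^2 + 5*w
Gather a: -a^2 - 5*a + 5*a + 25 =25 - a^2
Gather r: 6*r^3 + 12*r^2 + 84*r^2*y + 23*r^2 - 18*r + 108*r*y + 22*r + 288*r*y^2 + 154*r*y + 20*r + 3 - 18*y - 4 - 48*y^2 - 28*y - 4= 6*r^3 + r^2*(84*y + 35) + r*(288*y^2 + 262*y + 24) - 48*y^2 - 46*y - 5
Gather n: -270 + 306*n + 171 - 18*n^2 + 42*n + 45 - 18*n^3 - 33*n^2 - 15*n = -18*n^3 - 51*n^2 + 333*n - 54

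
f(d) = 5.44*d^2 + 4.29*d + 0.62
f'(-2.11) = -18.67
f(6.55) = 262.11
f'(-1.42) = -11.16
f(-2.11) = 15.79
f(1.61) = 21.63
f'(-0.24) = 1.68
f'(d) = 10.88*d + 4.29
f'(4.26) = 50.64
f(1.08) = 11.60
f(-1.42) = 5.50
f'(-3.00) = -28.35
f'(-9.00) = -93.63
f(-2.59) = 26.00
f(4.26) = 117.62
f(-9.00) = 402.65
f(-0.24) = -0.10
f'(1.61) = 21.81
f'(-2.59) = -23.89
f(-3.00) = 36.71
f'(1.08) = 16.04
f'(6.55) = 75.55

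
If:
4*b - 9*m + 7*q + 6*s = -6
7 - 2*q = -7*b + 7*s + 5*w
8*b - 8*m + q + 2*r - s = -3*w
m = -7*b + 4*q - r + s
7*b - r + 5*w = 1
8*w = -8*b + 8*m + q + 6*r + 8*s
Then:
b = -37072/82989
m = 580/27663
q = -49943/82989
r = 121189/165978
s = 1735/55326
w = 17915/18442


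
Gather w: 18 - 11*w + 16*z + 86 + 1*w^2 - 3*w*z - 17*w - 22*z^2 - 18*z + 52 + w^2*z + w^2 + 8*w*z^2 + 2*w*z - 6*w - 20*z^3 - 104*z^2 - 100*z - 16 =w^2*(z + 2) + w*(8*z^2 - z - 34) - 20*z^3 - 126*z^2 - 102*z + 140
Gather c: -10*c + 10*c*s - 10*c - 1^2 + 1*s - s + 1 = c*(10*s - 20)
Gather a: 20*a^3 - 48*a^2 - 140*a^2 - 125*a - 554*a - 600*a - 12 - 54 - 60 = 20*a^3 - 188*a^2 - 1279*a - 126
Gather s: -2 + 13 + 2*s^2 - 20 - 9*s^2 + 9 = -7*s^2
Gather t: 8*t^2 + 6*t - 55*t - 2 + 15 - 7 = 8*t^2 - 49*t + 6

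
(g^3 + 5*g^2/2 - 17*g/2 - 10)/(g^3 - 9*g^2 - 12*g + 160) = (2*g^2 - 3*g - 5)/(2*(g^2 - 13*g + 40))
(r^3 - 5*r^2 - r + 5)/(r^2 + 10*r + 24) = (r^3 - 5*r^2 - r + 5)/(r^2 + 10*r + 24)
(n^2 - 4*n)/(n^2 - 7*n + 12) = n/(n - 3)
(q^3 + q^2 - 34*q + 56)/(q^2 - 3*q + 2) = (q^2 + 3*q - 28)/(q - 1)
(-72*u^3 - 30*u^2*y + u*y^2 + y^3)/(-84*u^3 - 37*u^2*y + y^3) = (-6*u + y)/(-7*u + y)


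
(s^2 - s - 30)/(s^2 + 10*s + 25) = (s - 6)/(s + 5)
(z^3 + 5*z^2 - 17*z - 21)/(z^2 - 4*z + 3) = (z^2 + 8*z + 7)/(z - 1)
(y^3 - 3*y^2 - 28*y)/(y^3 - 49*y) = (y + 4)/(y + 7)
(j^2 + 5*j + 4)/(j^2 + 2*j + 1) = (j + 4)/(j + 1)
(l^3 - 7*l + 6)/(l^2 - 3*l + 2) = l + 3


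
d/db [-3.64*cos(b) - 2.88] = 3.64*sin(b)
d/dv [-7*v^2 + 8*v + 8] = 8 - 14*v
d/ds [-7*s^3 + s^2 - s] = -21*s^2 + 2*s - 1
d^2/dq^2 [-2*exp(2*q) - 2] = -8*exp(2*q)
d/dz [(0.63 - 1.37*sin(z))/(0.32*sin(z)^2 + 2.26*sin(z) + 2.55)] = (0.4384*sin(z)^2 - 0.4032*sin(z) - 4.9173)*cos(z)/(0.1024*sin(z)^4 + 1.4464*sin(z)^3 + 6.7396*sin(z)^2 + 11.526*sin(z) + 6.5025)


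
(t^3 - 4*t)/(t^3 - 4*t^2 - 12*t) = (t - 2)/(t - 6)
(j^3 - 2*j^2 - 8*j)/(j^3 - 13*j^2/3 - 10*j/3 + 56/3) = 3*j/(3*j - 7)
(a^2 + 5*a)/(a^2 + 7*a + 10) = a/(a + 2)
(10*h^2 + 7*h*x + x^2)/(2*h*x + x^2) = (5*h + x)/x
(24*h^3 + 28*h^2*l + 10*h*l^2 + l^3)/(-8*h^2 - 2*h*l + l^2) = (-12*h^2 - 8*h*l - l^2)/(4*h - l)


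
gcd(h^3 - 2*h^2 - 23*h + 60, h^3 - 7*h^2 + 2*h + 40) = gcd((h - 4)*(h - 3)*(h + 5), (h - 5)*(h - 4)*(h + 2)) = h - 4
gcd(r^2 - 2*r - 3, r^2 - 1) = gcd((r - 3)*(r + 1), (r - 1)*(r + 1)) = r + 1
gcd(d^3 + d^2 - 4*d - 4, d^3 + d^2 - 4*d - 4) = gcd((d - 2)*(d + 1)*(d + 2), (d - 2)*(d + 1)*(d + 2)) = d^3 + d^2 - 4*d - 4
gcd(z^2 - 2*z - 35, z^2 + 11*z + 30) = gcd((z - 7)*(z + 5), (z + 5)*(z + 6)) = z + 5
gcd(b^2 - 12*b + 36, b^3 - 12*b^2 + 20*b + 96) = b - 6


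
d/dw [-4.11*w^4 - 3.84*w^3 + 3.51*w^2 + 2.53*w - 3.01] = -16.44*w^3 - 11.52*w^2 + 7.02*w + 2.53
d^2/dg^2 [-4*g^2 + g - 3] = -8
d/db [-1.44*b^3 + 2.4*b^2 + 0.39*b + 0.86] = -4.32*b^2 + 4.8*b + 0.39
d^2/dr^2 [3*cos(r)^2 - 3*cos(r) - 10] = 3*cos(r) - 6*cos(2*r)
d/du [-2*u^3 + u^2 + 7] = 2*u*(1 - 3*u)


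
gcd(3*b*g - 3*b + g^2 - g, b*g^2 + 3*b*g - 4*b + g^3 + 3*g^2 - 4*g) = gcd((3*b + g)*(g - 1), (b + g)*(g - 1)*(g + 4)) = g - 1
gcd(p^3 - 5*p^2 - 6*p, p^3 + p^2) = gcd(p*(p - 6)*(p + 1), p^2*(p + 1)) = p^2 + p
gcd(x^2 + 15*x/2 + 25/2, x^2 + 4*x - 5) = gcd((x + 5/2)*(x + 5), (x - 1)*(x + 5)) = x + 5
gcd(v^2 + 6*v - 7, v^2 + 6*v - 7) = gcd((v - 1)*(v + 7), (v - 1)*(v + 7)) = v^2 + 6*v - 7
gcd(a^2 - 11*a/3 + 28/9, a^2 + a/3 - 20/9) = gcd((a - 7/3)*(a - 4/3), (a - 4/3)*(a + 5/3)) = a - 4/3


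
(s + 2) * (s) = s^2 + 2*s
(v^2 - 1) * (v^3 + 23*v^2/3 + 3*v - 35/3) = v^5 + 23*v^4/3 + 2*v^3 - 58*v^2/3 - 3*v + 35/3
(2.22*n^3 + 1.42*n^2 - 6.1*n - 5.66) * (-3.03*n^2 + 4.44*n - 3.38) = -6.7266*n^5 + 5.5542*n^4 + 17.2842*n^3 - 14.7338*n^2 - 4.5124*n + 19.1308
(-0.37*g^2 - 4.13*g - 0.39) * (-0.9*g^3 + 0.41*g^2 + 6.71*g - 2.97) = 0.333*g^5 + 3.5653*g^4 - 3.825*g^3 - 26.7733*g^2 + 9.6492*g + 1.1583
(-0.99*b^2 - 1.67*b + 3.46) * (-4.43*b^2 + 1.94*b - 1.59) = 4.3857*b^4 + 5.4775*b^3 - 16.9935*b^2 + 9.3677*b - 5.5014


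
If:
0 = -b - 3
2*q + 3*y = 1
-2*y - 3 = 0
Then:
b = -3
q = 11/4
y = -3/2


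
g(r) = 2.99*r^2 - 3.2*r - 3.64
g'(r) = 5.98*r - 3.2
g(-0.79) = 0.75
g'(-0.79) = -7.92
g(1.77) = 0.06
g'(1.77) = 7.38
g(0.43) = -4.46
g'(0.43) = -0.63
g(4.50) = 42.51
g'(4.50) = 23.71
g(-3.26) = 38.57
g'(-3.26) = -22.69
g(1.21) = -3.13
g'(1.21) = 4.04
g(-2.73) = 27.38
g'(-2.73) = -19.53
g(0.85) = -4.20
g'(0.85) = 1.88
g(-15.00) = 717.11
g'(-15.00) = -92.90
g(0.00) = -3.64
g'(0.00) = -3.20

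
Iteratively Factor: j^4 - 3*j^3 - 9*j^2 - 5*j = (j)*(j^3 - 3*j^2 - 9*j - 5) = j*(j + 1)*(j^2 - 4*j - 5) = j*(j + 1)^2*(j - 5)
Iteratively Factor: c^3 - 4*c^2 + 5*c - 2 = (c - 1)*(c^2 - 3*c + 2) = (c - 1)^2*(c - 2)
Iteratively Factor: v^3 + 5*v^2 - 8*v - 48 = (v + 4)*(v^2 + v - 12) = (v - 3)*(v + 4)*(v + 4)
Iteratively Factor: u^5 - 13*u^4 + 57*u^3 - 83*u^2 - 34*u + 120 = (u - 5)*(u^4 - 8*u^3 + 17*u^2 + 2*u - 24) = (u - 5)*(u + 1)*(u^3 - 9*u^2 + 26*u - 24) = (u - 5)*(u - 2)*(u + 1)*(u^2 - 7*u + 12) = (u - 5)*(u - 3)*(u - 2)*(u + 1)*(u - 4)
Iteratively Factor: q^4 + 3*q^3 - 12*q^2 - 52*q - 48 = (q + 3)*(q^3 - 12*q - 16) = (q + 2)*(q + 3)*(q^2 - 2*q - 8) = (q + 2)^2*(q + 3)*(q - 4)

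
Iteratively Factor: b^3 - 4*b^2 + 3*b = (b)*(b^2 - 4*b + 3) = b*(b - 3)*(b - 1)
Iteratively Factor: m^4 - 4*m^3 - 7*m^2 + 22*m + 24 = (m + 2)*(m^3 - 6*m^2 + 5*m + 12) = (m - 4)*(m + 2)*(m^2 - 2*m - 3) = (m - 4)*(m + 1)*(m + 2)*(m - 3)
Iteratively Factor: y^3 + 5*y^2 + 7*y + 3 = (y + 1)*(y^2 + 4*y + 3) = (y + 1)*(y + 3)*(y + 1)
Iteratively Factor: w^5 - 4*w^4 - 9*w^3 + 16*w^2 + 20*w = (w - 5)*(w^4 + w^3 - 4*w^2 - 4*w) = (w - 5)*(w + 1)*(w^3 - 4*w) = (w - 5)*(w - 2)*(w + 1)*(w^2 + 2*w) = (w - 5)*(w - 2)*(w + 1)*(w + 2)*(w)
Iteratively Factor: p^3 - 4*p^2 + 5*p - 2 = (p - 1)*(p^2 - 3*p + 2) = (p - 2)*(p - 1)*(p - 1)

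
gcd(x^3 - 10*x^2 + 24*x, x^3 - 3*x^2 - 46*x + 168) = x^2 - 10*x + 24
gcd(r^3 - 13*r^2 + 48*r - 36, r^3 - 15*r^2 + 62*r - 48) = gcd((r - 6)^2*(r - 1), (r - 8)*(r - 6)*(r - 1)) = r^2 - 7*r + 6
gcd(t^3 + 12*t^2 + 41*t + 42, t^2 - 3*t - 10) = t + 2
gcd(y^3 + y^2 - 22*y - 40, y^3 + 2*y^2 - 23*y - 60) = y^2 - y - 20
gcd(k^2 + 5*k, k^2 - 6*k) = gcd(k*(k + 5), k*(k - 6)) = k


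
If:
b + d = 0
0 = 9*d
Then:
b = 0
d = 0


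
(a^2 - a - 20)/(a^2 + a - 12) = (a - 5)/(a - 3)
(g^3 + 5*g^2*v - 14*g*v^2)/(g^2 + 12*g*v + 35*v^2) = g*(g - 2*v)/(g + 5*v)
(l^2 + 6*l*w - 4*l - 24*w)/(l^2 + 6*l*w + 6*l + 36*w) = (l - 4)/(l + 6)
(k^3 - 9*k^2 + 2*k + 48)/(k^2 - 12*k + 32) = (k^2 - k - 6)/(k - 4)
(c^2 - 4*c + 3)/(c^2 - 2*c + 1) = (c - 3)/(c - 1)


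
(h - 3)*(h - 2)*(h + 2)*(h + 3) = h^4 - 13*h^2 + 36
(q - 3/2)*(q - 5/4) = q^2 - 11*q/4 + 15/8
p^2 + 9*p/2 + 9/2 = (p + 3/2)*(p + 3)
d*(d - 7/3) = d^2 - 7*d/3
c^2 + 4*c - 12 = (c - 2)*(c + 6)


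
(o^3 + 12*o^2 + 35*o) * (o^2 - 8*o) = o^5 + 4*o^4 - 61*o^3 - 280*o^2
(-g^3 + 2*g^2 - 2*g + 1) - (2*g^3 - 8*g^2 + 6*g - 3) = -3*g^3 + 10*g^2 - 8*g + 4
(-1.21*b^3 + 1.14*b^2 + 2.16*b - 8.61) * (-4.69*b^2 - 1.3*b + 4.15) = 5.6749*b^5 - 3.7736*b^4 - 16.6339*b^3 + 42.3039*b^2 + 20.157*b - 35.7315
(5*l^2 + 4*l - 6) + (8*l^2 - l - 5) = 13*l^2 + 3*l - 11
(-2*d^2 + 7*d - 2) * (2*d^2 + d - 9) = -4*d^4 + 12*d^3 + 21*d^2 - 65*d + 18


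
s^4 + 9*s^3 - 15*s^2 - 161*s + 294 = (s - 3)*(s - 2)*(s + 7)^2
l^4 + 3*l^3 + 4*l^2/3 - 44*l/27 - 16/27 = (l - 2/3)*(l + 1/3)*(l + 4/3)*(l + 2)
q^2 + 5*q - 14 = (q - 2)*(q + 7)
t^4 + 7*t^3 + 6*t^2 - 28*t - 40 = (t - 2)*(t + 2)^2*(t + 5)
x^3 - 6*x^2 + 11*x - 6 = (x - 3)*(x - 2)*(x - 1)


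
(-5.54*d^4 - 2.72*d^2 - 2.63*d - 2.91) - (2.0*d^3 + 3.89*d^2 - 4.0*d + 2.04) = -5.54*d^4 - 2.0*d^3 - 6.61*d^2 + 1.37*d - 4.95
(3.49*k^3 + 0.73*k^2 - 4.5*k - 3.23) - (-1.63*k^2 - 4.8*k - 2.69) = 3.49*k^3 + 2.36*k^2 + 0.3*k - 0.54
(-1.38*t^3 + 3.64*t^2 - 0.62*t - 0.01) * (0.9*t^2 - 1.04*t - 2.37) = -1.242*t^5 + 4.7112*t^4 - 1.073*t^3 - 7.991*t^2 + 1.4798*t + 0.0237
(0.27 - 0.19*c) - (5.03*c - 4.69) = 4.96 - 5.22*c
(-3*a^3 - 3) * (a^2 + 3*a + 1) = -3*a^5 - 9*a^4 - 3*a^3 - 3*a^2 - 9*a - 3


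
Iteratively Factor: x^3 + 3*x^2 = (x)*(x^2 + 3*x) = x^2*(x + 3)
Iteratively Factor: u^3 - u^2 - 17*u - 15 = (u - 5)*(u^2 + 4*u + 3) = (u - 5)*(u + 1)*(u + 3)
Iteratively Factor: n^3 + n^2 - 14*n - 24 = (n - 4)*(n^2 + 5*n + 6) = (n - 4)*(n + 2)*(n + 3)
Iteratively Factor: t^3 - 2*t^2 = (t)*(t^2 - 2*t) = t*(t - 2)*(t)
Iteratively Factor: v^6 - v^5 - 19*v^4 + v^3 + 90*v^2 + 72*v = (v)*(v^5 - v^4 - 19*v^3 + v^2 + 90*v + 72) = v*(v + 1)*(v^4 - 2*v^3 - 17*v^2 + 18*v + 72) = v*(v + 1)*(v + 3)*(v^3 - 5*v^2 - 2*v + 24) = v*(v + 1)*(v + 2)*(v + 3)*(v^2 - 7*v + 12) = v*(v - 4)*(v + 1)*(v + 2)*(v + 3)*(v - 3)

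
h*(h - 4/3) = h^2 - 4*h/3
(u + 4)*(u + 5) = u^2 + 9*u + 20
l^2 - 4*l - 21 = (l - 7)*(l + 3)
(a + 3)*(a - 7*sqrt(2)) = a^2 - 7*sqrt(2)*a + 3*a - 21*sqrt(2)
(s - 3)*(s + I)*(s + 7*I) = s^3 - 3*s^2 + 8*I*s^2 - 7*s - 24*I*s + 21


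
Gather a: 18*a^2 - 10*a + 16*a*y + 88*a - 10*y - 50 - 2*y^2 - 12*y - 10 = 18*a^2 + a*(16*y + 78) - 2*y^2 - 22*y - 60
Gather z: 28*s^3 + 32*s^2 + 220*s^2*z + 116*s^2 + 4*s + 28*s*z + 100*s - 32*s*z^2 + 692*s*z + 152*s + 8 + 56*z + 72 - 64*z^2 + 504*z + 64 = 28*s^3 + 148*s^2 + 256*s + z^2*(-32*s - 64) + z*(220*s^2 + 720*s + 560) + 144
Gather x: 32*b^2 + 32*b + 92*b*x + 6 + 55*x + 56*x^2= 32*b^2 + 32*b + 56*x^2 + x*(92*b + 55) + 6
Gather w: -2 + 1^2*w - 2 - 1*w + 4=0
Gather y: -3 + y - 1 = y - 4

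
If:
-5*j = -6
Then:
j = 6/5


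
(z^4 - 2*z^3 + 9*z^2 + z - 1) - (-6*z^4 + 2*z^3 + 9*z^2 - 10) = 7*z^4 - 4*z^3 + z + 9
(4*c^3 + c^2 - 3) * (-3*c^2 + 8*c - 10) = -12*c^5 + 29*c^4 - 32*c^3 - c^2 - 24*c + 30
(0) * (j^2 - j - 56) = 0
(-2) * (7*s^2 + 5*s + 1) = -14*s^2 - 10*s - 2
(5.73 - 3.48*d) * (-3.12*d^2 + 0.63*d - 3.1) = 10.8576*d^3 - 20.07*d^2 + 14.3979*d - 17.763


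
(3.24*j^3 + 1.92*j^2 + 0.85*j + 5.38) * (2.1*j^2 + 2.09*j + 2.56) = 6.804*j^5 + 10.8036*j^4 + 14.0922*j^3 + 17.9897*j^2 + 13.4202*j + 13.7728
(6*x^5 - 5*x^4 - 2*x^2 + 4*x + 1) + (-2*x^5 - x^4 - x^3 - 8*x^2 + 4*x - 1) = 4*x^5 - 6*x^4 - x^3 - 10*x^2 + 8*x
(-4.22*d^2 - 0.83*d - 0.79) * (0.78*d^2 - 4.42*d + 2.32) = -3.2916*d^4 + 18.005*d^3 - 6.738*d^2 + 1.5662*d - 1.8328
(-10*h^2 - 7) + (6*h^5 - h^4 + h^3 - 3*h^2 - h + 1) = 6*h^5 - h^4 + h^3 - 13*h^2 - h - 6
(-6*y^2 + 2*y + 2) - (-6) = -6*y^2 + 2*y + 8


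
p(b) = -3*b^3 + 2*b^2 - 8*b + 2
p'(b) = -9*b^2 + 4*b - 8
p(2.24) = -39.60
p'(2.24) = -44.20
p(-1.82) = 41.27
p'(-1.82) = -45.09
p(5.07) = -378.12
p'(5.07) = -219.06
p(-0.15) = 3.26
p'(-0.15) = -8.80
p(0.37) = -0.84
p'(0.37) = -7.75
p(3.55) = -135.41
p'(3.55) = -107.22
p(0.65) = -3.18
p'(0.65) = -9.20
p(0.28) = -0.15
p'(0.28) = -7.59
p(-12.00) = 5570.00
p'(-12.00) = -1352.00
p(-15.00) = 10697.00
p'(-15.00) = -2093.00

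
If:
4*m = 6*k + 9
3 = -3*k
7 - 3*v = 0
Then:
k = -1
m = 3/4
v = 7/3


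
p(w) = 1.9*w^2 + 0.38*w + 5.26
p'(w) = 3.8*w + 0.38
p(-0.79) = 6.15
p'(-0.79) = -2.62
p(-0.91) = 6.49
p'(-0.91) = -3.08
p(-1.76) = 10.48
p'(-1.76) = -6.31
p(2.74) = 20.57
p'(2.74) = 10.79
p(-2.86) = 19.71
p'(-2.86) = -10.49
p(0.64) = 6.28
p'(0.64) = 2.81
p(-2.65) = 17.60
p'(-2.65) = -9.69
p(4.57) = 46.68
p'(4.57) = 17.75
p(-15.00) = 427.06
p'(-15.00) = -56.62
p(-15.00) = 427.06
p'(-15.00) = -56.62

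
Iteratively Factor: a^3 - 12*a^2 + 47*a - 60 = (a - 4)*(a^2 - 8*a + 15) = (a - 4)*(a - 3)*(a - 5)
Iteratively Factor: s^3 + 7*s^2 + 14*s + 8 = (s + 2)*(s^2 + 5*s + 4) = (s + 1)*(s + 2)*(s + 4)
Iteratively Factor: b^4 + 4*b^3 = (b)*(b^3 + 4*b^2) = b*(b + 4)*(b^2) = b^2*(b + 4)*(b)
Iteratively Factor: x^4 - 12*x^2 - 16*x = (x)*(x^3 - 12*x - 16) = x*(x + 2)*(x^2 - 2*x - 8) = x*(x - 4)*(x + 2)*(x + 2)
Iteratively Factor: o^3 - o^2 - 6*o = (o)*(o^2 - o - 6) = o*(o - 3)*(o + 2)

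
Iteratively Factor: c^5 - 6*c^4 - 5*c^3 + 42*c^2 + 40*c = (c + 2)*(c^4 - 8*c^3 + 11*c^2 + 20*c) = (c + 1)*(c + 2)*(c^3 - 9*c^2 + 20*c) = (c - 4)*(c + 1)*(c + 2)*(c^2 - 5*c) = (c - 5)*(c - 4)*(c + 1)*(c + 2)*(c)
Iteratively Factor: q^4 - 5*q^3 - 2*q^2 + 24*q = (q - 3)*(q^3 - 2*q^2 - 8*q) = q*(q - 3)*(q^2 - 2*q - 8) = q*(q - 4)*(q - 3)*(q + 2)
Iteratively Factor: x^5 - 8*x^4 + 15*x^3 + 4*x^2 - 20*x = (x)*(x^4 - 8*x^3 + 15*x^2 + 4*x - 20) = x*(x - 2)*(x^3 - 6*x^2 + 3*x + 10) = x*(x - 5)*(x - 2)*(x^2 - x - 2) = x*(x - 5)*(x - 2)*(x + 1)*(x - 2)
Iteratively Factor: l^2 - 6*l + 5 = (l - 5)*(l - 1)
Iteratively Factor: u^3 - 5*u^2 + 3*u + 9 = (u - 3)*(u^2 - 2*u - 3) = (u - 3)^2*(u + 1)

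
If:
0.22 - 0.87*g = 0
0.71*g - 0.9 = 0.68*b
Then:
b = -1.06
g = 0.25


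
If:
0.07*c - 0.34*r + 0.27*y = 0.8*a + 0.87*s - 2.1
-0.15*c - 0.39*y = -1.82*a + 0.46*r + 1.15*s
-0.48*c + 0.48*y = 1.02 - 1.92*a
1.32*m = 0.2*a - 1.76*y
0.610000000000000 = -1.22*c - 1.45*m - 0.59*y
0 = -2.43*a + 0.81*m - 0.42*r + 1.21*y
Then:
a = 0.35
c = -2.31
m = 2.16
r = -2.42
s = 2.36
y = -1.58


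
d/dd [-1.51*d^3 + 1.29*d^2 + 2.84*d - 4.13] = -4.53*d^2 + 2.58*d + 2.84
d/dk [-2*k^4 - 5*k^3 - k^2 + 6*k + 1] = -8*k^3 - 15*k^2 - 2*k + 6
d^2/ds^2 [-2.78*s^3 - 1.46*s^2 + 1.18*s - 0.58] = -16.68*s - 2.92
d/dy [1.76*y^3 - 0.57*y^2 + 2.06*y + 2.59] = 5.28*y^2 - 1.14*y + 2.06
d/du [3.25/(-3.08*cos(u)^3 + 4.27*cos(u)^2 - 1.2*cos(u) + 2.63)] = (-30.03*cos(u)^2 + 27.755*cos(u) - 3.9)*sin(u)/(3.08*cos(u)^3 - 4.27*cos(u)^2 + 1.2*cos(u) - 2.63)^2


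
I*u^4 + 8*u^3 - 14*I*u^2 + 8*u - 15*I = (u - 5*I)*(u - 3*I)*(u + I)*(I*u + 1)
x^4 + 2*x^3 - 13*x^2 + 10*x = x*(x - 2)*(x - 1)*(x + 5)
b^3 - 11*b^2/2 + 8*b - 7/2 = (b - 7/2)*(b - 1)^2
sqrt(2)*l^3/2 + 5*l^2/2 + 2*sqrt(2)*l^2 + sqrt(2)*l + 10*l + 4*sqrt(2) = (l + 4)*(l + 2*sqrt(2))*(sqrt(2)*l/2 + 1/2)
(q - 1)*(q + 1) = q^2 - 1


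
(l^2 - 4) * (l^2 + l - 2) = l^4 + l^3 - 6*l^2 - 4*l + 8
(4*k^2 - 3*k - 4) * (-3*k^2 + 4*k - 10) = -12*k^4 + 25*k^3 - 40*k^2 + 14*k + 40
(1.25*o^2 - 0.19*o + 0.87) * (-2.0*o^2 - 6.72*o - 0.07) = -2.5*o^4 - 8.02*o^3 - 0.5507*o^2 - 5.8331*o - 0.0609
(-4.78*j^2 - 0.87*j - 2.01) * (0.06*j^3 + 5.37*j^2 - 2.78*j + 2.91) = -0.2868*j^5 - 25.7208*j^4 + 8.4959*j^3 - 22.2849*j^2 + 3.0561*j - 5.8491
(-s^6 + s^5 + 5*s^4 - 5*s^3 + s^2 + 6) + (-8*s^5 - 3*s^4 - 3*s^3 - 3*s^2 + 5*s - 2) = -s^6 - 7*s^5 + 2*s^4 - 8*s^3 - 2*s^2 + 5*s + 4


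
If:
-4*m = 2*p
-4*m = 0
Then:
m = 0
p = 0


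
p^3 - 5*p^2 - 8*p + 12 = (p - 6)*(p - 1)*(p + 2)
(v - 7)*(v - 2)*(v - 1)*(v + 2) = v^4 - 8*v^3 + 3*v^2 + 32*v - 28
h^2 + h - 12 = (h - 3)*(h + 4)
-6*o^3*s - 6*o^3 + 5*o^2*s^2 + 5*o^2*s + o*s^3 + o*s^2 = (-o + s)*(6*o + s)*(o*s + o)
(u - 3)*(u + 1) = u^2 - 2*u - 3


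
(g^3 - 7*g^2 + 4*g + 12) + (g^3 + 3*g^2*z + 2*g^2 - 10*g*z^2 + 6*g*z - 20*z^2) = 2*g^3 + 3*g^2*z - 5*g^2 - 10*g*z^2 + 6*g*z + 4*g - 20*z^2 + 12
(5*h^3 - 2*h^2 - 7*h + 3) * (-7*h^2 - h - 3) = -35*h^5 + 9*h^4 + 36*h^3 - 8*h^2 + 18*h - 9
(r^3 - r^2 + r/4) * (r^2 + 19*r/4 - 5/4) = r^5 + 15*r^4/4 - 23*r^3/4 + 39*r^2/16 - 5*r/16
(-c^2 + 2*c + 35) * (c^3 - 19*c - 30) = -c^5 + 2*c^4 + 54*c^3 - 8*c^2 - 725*c - 1050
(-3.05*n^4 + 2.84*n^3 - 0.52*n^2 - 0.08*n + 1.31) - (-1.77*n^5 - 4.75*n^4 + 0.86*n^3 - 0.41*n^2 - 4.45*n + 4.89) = 1.77*n^5 + 1.7*n^4 + 1.98*n^3 - 0.11*n^2 + 4.37*n - 3.58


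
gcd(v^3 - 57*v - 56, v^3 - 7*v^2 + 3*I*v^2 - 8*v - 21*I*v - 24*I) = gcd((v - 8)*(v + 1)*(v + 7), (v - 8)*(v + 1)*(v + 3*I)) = v^2 - 7*v - 8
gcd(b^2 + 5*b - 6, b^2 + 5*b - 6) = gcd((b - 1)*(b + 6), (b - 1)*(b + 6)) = b^2 + 5*b - 6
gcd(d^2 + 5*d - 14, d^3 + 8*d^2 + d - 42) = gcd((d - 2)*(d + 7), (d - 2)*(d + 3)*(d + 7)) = d^2 + 5*d - 14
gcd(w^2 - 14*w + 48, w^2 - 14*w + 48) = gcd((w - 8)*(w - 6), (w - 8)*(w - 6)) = w^2 - 14*w + 48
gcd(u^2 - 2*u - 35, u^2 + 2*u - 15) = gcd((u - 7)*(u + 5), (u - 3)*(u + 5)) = u + 5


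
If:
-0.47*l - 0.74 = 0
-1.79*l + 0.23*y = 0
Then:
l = -1.57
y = -12.25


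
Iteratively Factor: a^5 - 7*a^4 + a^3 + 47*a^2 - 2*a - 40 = (a + 1)*(a^4 - 8*a^3 + 9*a^2 + 38*a - 40) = (a - 4)*(a + 1)*(a^3 - 4*a^2 - 7*a + 10) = (a - 4)*(a + 1)*(a + 2)*(a^2 - 6*a + 5) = (a - 5)*(a - 4)*(a + 1)*(a + 2)*(a - 1)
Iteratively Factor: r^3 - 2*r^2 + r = (r - 1)*(r^2 - r) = (r - 1)^2*(r)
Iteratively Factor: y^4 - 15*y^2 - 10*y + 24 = (y - 1)*(y^3 + y^2 - 14*y - 24) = (y - 1)*(y + 2)*(y^2 - y - 12) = (y - 1)*(y + 2)*(y + 3)*(y - 4)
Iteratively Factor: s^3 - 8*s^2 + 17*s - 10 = (s - 1)*(s^2 - 7*s + 10) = (s - 5)*(s - 1)*(s - 2)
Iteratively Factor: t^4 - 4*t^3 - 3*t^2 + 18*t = (t - 3)*(t^3 - t^2 - 6*t) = t*(t - 3)*(t^2 - t - 6) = t*(t - 3)*(t + 2)*(t - 3)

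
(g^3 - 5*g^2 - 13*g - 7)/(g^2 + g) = g - 6 - 7/g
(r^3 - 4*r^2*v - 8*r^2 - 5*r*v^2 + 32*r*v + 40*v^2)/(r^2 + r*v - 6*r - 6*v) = (r^2 - 5*r*v - 8*r + 40*v)/(r - 6)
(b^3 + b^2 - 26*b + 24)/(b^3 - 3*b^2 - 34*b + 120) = (b - 1)/(b - 5)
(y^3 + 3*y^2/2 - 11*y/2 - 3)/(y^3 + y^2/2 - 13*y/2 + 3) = (2*y + 1)/(2*y - 1)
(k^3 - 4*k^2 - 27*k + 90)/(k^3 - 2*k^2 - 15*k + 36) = (k^2 - k - 30)/(k^2 + k - 12)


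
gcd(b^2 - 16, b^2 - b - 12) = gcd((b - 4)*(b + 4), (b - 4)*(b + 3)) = b - 4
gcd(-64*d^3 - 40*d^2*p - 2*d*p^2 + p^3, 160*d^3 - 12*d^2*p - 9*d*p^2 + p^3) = -32*d^2 - 4*d*p + p^2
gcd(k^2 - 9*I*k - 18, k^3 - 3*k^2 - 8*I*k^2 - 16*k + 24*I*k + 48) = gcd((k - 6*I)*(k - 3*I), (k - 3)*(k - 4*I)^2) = 1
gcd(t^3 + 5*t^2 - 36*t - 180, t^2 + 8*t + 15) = t + 5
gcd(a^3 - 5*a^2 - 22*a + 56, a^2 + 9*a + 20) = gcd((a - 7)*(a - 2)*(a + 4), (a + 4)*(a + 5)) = a + 4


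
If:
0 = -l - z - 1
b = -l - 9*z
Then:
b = 1 - 8*z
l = -z - 1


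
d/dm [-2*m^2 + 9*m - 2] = 9 - 4*m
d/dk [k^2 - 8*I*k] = 2*k - 8*I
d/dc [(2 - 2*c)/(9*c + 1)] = -20/(9*c + 1)^2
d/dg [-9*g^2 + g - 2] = 1 - 18*g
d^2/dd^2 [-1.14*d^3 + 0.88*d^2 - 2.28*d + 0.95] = 1.76 - 6.84*d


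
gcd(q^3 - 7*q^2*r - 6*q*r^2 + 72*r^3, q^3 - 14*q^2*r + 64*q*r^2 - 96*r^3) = q^2 - 10*q*r + 24*r^2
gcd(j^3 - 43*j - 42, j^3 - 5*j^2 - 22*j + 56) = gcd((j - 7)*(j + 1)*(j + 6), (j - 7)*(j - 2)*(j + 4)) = j - 7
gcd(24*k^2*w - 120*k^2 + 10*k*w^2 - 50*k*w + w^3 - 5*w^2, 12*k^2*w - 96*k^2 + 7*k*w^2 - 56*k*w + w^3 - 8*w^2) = 4*k + w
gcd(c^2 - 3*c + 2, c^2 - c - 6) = 1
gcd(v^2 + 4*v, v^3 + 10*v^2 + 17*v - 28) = v + 4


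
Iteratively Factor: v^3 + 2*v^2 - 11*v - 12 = (v - 3)*(v^2 + 5*v + 4) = (v - 3)*(v + 4)*(v + 1)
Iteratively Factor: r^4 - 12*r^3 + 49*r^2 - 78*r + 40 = (r - 2)*(r^3 - 10*r^2 + 29*r - 20) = (r - 2)*(r - 1)*(r^2 - 9*r + 20) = (r - 5)*(r - 2)*(r - 1)*(r - 4)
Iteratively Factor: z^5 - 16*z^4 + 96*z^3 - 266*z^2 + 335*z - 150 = (z - 5)*(z^4 - 11*z^3 + 41*z^2 - 61*z + 30) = (z - 5)*(z - 1)*(z^3 - 10*z^2 + 31*z - 30) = (z - 5)^2*(z - 1)*(z^2 - 5*z + 6) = (z - 5)^2*(z - 2)*(z - 1)*(z - 3)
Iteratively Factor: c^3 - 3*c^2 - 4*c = (c + 1)*(c^2 - 4*c) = c*(c + 1)*(c - 4)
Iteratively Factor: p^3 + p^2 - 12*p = (p - 3)*(p^2 + 4*p) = p*(p - 3)*(p + 4)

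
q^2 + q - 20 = (q - 4)*(q + 5)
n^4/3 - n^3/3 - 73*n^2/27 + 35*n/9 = n*(n/3 + 1)*(n - 7/3)*(n - 5/3)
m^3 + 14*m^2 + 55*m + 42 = (m + 1)*(m + 6)*(m + 7)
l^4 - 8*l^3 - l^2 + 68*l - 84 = (l - 7)*(l - 2)^2*(l + 3)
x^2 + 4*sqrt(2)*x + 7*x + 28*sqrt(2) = (x + 7)*(x + 4*sqrt(2))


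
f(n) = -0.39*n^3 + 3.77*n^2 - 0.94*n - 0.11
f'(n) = -1.17*n^2 + 7.54*n - 0.94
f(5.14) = 41.70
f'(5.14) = 6.90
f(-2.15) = 23.21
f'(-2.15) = -22.56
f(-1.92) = 18.35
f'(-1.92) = -19.73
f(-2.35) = 27.98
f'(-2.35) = -25.12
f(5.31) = 42.81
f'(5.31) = 6.11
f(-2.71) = 37.89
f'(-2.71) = -29.97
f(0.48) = 0.26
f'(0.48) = 2.41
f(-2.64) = 35.82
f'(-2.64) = -29.00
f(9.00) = 12.49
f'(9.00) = -27.85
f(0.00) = -0.11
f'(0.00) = -0.94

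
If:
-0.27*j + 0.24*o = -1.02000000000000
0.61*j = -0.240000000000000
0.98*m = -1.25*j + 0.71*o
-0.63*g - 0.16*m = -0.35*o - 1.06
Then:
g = -0.19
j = -0.39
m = -2.90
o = -4.69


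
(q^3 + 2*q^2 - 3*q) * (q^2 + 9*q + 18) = q^5 + 11*q^4 + 33*q^3 + 9*q^2 - 54*q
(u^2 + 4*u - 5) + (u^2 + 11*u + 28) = 2*u^2 + 15*u + 23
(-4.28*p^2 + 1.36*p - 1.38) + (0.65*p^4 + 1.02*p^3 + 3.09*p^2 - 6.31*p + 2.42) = 0.65*p^4 + 1.02*p^3 - 1.19*p^2 - 4.95*p + 1.04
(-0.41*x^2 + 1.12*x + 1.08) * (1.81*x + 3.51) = -0.7421*x^3 + 0.5881*x^2 + 5.886*x + 3.7908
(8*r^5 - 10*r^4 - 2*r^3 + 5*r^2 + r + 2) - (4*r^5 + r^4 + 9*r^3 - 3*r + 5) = 4*r^5 - 11*r^4 - 11*r^3 + 5*r^2 + 4*r - 3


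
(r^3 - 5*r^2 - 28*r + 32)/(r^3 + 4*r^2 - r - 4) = (r - 8)/(r + 1)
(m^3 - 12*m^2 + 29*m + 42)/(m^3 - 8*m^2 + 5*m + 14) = (m - 6)/(m - 2)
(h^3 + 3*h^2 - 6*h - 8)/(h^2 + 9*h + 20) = (h^2 - h - 2)/(h + 5)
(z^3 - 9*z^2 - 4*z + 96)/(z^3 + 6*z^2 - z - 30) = (z^2 - 12*z + 32)/(z^2 + 3*z - 10)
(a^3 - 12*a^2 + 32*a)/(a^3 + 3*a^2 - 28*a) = (a - 8)/(a + 7)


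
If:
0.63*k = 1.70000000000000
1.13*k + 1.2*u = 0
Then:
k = 2.70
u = -2.54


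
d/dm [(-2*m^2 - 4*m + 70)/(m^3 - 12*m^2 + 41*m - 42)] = 2*(m^4 + 4*m^3 - 170*m^2 + 924*m - 1351)/(m^6 - 24*m^5 + 226*m^4 - 1068*m^3 + 2689*m^2 - 3444*m + 1764)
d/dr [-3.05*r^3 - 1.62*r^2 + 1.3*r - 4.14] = -9.15*r^2 - 3.24*r + 1.3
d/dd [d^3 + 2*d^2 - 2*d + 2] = 3*d^2 + 4*d - 2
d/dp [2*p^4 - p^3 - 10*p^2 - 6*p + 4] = 8*p^3 - 3*p^2 - 20*p - 6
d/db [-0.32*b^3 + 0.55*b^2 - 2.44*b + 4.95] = -0.96*b^2 + 1.1*b - 2.44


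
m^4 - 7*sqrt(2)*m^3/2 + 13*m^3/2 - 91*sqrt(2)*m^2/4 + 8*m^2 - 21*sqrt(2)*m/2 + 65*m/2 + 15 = (m + 1/2)*(m + 6)*(m - 5*sqrt(2)/2)*(m - sqrt(2))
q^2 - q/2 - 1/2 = (q - 1)*(q + 1/2)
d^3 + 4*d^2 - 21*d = d*(d - 3)*(d + 7)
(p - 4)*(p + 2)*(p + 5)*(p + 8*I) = p^4 + 3*p^3 + 8*I*p^3 - 18*p^2 + 24*I*p^2 - 40*p - 144*I*p - 320*I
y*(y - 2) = y^2 - 2*y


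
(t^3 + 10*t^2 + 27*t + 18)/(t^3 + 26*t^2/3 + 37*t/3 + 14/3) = 3*(t^2 + 9*t + 18)/(3*t^2 + 23*t + 14)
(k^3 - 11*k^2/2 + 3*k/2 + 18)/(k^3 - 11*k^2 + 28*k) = (2*k^2 - 3*k - 9)/(2*k*(k - 7))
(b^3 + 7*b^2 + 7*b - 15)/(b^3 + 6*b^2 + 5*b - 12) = (b + 5)/(b + 4)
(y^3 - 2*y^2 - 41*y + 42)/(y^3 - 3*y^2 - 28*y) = (y^2 + 5*y - 6)/(y*(y + 4))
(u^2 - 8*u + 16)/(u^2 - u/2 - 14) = 2*(u - 4)/(2*u + 7)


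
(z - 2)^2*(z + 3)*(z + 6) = z^4 + 5*z^3 - 14*z^2 - 36*z + 72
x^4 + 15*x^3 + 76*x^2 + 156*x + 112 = (x + 2)^2*(x + 4)*(x + 7)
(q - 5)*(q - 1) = q^2 - 6*q + 5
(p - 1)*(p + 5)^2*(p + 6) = p^4 + 15*p^3 + 69*p^2 + 65*p - 150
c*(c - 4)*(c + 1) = c^3 - 3*c^2 - 4*c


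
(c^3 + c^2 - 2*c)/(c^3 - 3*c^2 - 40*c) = (-c^2 - c + 2)/(-c^2 + 3*c + 40)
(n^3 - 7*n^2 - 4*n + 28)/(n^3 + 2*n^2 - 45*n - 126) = (n^2 - 4)/(n^2 + 9*n + 18)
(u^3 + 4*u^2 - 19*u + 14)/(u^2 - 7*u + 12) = (u^3 + 4*u^2 - 19*u + 14)/(u^2 - 7*u + 12)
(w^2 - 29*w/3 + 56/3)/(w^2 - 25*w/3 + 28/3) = (3*w - 8)/(3*w - 4)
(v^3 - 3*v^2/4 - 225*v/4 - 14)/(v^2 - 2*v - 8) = (-4*v^3 + 3*v^2 + 225*v + 56)/(4*(-v^2 + 2*v + 8))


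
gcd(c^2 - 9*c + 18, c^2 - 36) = c - 6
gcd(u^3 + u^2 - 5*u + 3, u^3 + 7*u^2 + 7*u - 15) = u^2 + 2*u - 3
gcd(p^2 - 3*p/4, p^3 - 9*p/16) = p^2 - 3*p/4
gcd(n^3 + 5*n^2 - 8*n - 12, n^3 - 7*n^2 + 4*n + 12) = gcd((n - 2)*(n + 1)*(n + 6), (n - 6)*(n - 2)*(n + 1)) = n^2 - n - 2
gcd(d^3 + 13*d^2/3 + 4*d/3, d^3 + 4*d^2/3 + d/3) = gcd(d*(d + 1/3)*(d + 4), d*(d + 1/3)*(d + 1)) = d^2 + d/3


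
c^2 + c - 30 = (c - 5)*(c + 6)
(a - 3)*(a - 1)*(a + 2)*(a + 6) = a^4 + 4*a^3 - 17*a^2 - 24*a + 36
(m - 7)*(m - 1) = m^2 - 8*m + 7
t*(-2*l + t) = -2*l*t + t^2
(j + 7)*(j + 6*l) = j^2 + 6*j*l + 7*j + 42*l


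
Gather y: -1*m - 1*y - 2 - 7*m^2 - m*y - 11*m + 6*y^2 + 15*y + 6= -7*m^2 - 12*m + 6*y^2 + y*(14 - m) + 4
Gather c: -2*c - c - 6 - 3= -3*c - 9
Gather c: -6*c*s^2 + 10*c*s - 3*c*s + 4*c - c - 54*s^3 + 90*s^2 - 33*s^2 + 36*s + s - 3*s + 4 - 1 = c*(-6*s^2 + 7*s + 3) - 54*s^3 + 57*s^2 + 34*s + 3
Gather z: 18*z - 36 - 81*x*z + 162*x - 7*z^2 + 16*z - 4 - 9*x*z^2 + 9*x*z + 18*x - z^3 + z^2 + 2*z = 180*x - z^3 + z^2*(-9*x - 6) + z*(36 - 72*x) - 40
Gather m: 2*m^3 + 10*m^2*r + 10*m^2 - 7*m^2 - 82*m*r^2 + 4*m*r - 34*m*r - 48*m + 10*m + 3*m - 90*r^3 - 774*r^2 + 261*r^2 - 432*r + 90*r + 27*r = 2*m^3 + m^2*(10*r + 3) + m*(-82*r^2 - 30*r - 35) - 90*r^3 - 513*r^2 - 315*r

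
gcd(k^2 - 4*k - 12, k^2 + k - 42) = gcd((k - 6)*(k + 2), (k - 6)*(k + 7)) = k - 6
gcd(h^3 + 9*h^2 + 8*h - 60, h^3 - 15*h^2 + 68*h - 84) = h - 2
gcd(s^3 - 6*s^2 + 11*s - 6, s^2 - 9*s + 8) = s - 1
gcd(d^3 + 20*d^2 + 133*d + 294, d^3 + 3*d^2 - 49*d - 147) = d + 7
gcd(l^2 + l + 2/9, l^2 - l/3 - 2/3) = l + 2/3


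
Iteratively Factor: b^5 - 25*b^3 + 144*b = (b)*(b^4 - 25*b^2 + 144) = b*(b - 4)*(b^3 + 4*b^2 - 9*b - 36) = b*(b - 4)*(b + 4)*(b^2 - 9) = b*(b - 4)*(b - 3)*(b + 4)*(b + 3)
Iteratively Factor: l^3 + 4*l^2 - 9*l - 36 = (l - 3)*(l^2 + 7*l + 12) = (l - 3)*(l + 4)*(l + 3)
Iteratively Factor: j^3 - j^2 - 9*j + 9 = (j - 3)*(j^2 + 2*j - 3) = (j - 3)*(j - 1)*(j + 3)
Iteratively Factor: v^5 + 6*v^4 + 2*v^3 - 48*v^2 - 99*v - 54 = (v + 1)*(v^4 + 5*v^3 - 3*v^2 - 45*v - 54) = (v + 1)*(v + 2)*(v^3 + 3*v^2 - 9*v - 27) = (v + 1)*(v + 2)*(v + 3)*(v^2 - 9) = (v + 1)*(v + 2)*(v + 3)^2*(v - 3)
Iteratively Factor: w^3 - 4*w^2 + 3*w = (w - 3)*(w^2 - w) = w*(w - 3)*(w - 1)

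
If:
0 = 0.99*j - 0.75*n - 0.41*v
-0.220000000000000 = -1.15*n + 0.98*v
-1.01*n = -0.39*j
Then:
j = -0.18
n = -0.07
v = -0.31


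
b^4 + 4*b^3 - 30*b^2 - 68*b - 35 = (b - 5)*(b + 1)^2*(b + 7)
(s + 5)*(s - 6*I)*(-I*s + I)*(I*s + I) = s^4 + 5*s^3 - 6*I*s^3 - s^2 - 30*I*s^2 - 5*s + 6*I*s + 30*I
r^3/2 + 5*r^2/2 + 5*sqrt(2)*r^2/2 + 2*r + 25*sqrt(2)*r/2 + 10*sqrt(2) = (r/2 + 1/2)*(r + 4)*(r + 5*sqrt(2))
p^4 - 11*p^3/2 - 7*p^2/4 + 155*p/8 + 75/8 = (p - 5)*(p - 5/2)*(p + 1/2)*(p + 3/2)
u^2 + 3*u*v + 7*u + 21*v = (u + 7)*(u + 3*v)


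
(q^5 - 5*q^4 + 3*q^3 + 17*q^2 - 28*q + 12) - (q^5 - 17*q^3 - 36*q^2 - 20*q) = -5*q^4 + 20*q^3 + 53*q^2 - 8*q + 12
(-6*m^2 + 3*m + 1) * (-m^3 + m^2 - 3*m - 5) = 6*m^5 - 9*m^4 + 20*m^3 + 22*m^2 - 18*m - 5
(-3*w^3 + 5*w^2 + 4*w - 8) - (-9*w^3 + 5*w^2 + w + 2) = 6*w^3 + 3*w - 10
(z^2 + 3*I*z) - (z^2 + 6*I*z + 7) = -3*I*z - 7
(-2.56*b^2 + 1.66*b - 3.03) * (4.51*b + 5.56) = -11.5456*b^3 - 6.747*b^2 - 4.4357*b - 16.8468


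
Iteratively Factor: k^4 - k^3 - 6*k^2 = (k + 2)*(k^3 - 3*k^2) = (k - 3)*(k + 2)*(k^2) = k*(k - 3)*(k + 2)*(k)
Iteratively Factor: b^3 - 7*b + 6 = (b - 2)*(b^2 + 2*b - 3) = (b - 2)*(b + 3)*(b - 1)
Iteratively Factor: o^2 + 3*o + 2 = (o + 1)*(o + 2)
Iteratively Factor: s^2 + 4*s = (s + 4)*(s)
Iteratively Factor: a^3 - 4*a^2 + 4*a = (a - 2)*(a^2 - 2*a) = a*(a - 2)*(a - 2)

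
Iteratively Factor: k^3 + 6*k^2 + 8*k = (k + 4)*(k^2 + 2*k) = (k + 2)*(k + 4)*(k)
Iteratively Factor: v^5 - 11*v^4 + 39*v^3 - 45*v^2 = (v - 5)*(v^4 - 6*v^3 + 9*v^2) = (v - 5)*(v - 3)*(v^3 - 3*v^2) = v*(v - 5)*(v - 3)*(v^2 - 3*v) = v*(v - 5)*(v - 3)^2*(v)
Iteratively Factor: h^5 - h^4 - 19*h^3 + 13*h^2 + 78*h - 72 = (h - 1)*(h^4 - 19*h^2 - 6*h + 72) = (h - 4)*(h - 1)*(h^3 + 4*h^2 - 3*h - 18) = (h - 4)*(h - 1)*(h + 3)*(h^2 + h - 6) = (h - 4)*(h - 1)*(h + 3)^2*(h - 2)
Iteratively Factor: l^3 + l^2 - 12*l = (l - 3)*(l^2 + 4*l) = l*(l - 3)*(l + 4)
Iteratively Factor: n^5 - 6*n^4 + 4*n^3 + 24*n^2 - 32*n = (n - 2)*(n^4 - 4*n^3 - 4*n^2 + 16*n) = (n - 4)*(n - 2)*(n^3 - 4*n) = n*(n - 4)*(n - 2)*(n^2 - 4) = n*(n - 4)*(n - 2)^2*(n + 2)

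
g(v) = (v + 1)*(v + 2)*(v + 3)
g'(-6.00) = 47.00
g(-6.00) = -60.00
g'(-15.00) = 506.00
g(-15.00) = -2184.00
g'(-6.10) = 49.43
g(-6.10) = -64.82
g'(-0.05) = 10.41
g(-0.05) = 5.46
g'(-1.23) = 0.78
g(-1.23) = -0.31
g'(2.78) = 67.55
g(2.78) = 104.44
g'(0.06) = 11.73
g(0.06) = 6.68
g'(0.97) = 25.46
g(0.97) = 23.23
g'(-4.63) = 19.75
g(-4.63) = -15.56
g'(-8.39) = 121.50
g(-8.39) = -254.53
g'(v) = (v + 1)*(v + 2) + (v + 1)*(v + 3) + (v + 2)*(v + 3)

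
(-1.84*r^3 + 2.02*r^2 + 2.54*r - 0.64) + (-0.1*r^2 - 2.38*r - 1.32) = -1.84*r^3 + 1.92*r^2 + 0.16*r - 1.96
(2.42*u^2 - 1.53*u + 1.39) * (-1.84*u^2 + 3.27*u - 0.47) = -4.4528*u^4 + 10.7286*u^3 - 8.6981*u^2 + 5.2644*u - 0.6533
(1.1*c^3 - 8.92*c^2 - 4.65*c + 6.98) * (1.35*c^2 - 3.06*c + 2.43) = 1.485*c^5 - 15.408*c^4 + 23.6907*c^3 + 1.9764*c^2 - 32.6583*c + 16.9614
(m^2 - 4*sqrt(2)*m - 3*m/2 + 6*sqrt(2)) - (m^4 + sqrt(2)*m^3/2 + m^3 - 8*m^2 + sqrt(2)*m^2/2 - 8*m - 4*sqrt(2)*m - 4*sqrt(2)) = -m^4 - m^3 - sqrt(2)*m^3/2 - sqrt(2)*m^2/2 + 9*m^2 + 13*m/2 + 10*sqrt(2)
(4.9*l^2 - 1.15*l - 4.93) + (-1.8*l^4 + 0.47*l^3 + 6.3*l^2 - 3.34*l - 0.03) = -1.8*l^4 + 0.47*l^3 + 11.2*l^2 - 4.49*l - 4.96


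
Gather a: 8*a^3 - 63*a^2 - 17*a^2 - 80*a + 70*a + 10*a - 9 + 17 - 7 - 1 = 8*a^3 - 80*a^2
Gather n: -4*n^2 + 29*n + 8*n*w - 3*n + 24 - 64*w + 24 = -4*n^2 + n*(8*w + 26) - 64*w + 48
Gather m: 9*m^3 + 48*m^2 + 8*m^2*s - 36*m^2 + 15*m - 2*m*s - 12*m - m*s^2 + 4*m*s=9*m^3 + m^2*(8*s + 12) + m*(-s^2 + 2*s + 3)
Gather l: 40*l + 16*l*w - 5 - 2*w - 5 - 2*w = l*(16*w + 40) - 4*w - 10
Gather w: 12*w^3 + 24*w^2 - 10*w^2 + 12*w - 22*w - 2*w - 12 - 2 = 12*w^3 + 14*w^2 - 12*w - 14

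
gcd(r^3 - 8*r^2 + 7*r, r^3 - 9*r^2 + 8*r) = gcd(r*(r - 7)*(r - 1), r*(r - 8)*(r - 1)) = r^2 - r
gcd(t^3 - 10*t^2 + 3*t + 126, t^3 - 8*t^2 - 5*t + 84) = t^2 - 4*t - 21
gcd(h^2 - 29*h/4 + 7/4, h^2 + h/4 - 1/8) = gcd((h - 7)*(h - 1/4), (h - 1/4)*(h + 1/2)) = h - 1/4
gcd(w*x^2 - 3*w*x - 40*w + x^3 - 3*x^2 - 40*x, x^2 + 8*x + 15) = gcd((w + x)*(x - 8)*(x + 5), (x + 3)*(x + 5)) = x + 5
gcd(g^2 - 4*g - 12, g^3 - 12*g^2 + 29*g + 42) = g - 6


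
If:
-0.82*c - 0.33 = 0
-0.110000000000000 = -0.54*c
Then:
No Solution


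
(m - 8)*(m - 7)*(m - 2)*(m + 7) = m^4 - 10*m^3 - 33*m^2 + 490*m - 784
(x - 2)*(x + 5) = x^2 + 3*x - 10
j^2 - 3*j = j*(j - 3)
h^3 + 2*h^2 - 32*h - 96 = (h - 6)*(h + 4)^2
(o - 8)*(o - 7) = o^2 - 15*o + 56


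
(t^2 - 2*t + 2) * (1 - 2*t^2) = -2*t^4 + 4*t^3 - 3*t^2 - 2*t + 2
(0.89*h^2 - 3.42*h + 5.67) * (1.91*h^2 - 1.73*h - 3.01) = 1.6999*h^4 - 8.0719*h^3 + 14.0674*h^2 + 0.485099999999999*h - 17.0667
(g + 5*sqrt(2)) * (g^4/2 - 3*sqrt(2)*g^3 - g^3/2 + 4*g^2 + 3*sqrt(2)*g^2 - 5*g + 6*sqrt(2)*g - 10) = g^5/2 - sqrt(2)*g^4/2 - g^4/2 - 26*g^3 + sqrt(2)*g^3/2 + 25*g^2 + 26*sqrt(2)*g^2 - 25*sqrt(2)*g + 50*g - 50*sqrt(2)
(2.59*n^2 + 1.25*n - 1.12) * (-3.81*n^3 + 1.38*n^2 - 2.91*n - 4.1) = -9.8679*n^5 - 1.1883*n^4 - 1.5447*n^3 - 15.8021*n^2 - 1.8658*n + 4.592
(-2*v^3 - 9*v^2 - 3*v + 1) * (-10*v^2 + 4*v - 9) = 20*v^5 + 82*v^4 + 12*v^3 + 59*v^2 + 31*v - 9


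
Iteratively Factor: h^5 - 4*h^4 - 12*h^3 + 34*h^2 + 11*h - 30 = (h - 2)*(h^4 - 2*h^3 - 16*h^2 + 2*h + 15) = (h - 2)*(h - 1)*(h^3 - h^2 - 17*h - 15) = (h - 2)*(h - 1)*(h + 3)*(h^2 - 4*h - 5) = (h - 5)*(h - 2)*(h - 1)*(h + 3)*(h + 1)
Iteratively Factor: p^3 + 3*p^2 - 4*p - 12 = (p - 2)*(p^2 + 5*p + 6) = (p - 2)*(p + 2)*(p + 3)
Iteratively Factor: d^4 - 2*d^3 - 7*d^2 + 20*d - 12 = (d + 3)*(d^3 - 5*d^2 + 8*d - 4) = (d - 2)*(d + 3)*(d^2 - 3*d + 2) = (d - 2)*(d - 1)*(d + 3)*(d - 2)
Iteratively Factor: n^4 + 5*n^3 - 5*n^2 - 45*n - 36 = (n + 4)*(n^3 + n^2 - 9*n - 9) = (n + 3)*(n + 4)*(n^2 - 2*n - 3) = (n - 3)*(n + 3)*(n + 4)*(n + 1)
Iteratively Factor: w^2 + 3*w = (w + 3)*(w)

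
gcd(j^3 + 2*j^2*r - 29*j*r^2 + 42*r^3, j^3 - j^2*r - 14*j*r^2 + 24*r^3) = j^2 - 5*j*r + 6*r^2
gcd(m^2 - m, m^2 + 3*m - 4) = m - 1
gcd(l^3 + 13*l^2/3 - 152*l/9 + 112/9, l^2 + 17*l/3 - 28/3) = l^2 + 17*l/3 - 28/3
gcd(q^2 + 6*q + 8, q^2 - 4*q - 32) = q + 4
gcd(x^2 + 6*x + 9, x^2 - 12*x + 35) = 1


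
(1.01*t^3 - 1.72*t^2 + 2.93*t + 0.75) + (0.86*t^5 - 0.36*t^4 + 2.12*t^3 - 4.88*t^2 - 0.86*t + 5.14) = 0.86*t^5 - 0.36*t^4 + 3.13*t^3 - 6.6*t^2 + 2.07*t + 5.89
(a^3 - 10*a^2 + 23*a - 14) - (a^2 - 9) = a^3 - 11*a^2 + 23*a - 5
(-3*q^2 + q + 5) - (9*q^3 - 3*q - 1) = -9*q^3 - 3*q^2 + 4*q + 6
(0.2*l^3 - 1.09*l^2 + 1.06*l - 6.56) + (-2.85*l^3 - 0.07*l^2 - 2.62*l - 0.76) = -2.65*l^3 - 1.16*l^2 - 1.56*l - 7.32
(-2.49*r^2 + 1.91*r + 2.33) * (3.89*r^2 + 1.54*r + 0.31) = -9.6861*r^4 + 3.5953*r^3 + 11.2332*r^2 + 4.1803*r + 0.7223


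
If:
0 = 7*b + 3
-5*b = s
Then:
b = -3/7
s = 15/7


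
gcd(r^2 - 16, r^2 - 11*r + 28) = r - 4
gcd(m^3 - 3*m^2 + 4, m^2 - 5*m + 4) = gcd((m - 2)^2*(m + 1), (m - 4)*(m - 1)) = 1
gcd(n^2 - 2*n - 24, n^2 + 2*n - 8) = n + 4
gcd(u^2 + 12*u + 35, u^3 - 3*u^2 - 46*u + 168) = u + 7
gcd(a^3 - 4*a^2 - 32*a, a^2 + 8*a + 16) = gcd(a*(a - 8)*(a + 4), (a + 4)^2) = a + 4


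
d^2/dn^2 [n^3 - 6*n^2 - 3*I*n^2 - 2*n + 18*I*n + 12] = 6*n - 12 - 6*I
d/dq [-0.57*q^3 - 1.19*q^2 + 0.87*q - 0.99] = -1.71*q^2 - 2.38*q + 0.87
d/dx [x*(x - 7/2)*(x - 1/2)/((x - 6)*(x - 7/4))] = 2*(8*x^4 - 124*x^3 + 486*x^2 - 672*x + 147)/(16*x^4 - 248*x^3 + 1297*x^2 - 2604*x + 1764)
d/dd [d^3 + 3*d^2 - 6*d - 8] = 3*d^2 + 6*d - 6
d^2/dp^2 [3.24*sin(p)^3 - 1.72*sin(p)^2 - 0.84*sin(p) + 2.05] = -29.16*sin(p)^3 + 6.88*sin(p)^2 + 20.28*sin(p) - 3.44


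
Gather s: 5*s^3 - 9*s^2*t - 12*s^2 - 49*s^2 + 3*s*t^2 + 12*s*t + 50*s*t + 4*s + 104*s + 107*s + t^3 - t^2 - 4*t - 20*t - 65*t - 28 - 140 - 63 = 5*s^3 + s^2*(-9*t - 61) + s*(3*t^2 + 62*t + 215) + t^3 - t^2 - 89*t - 231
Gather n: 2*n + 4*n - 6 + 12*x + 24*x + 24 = 6*n + 36*x + 18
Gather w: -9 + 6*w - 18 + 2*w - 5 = 8*w - 32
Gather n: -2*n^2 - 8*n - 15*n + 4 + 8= -2*n^2 - 23*n + 12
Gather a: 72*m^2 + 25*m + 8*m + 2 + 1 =72*m^2 + 33*m + 3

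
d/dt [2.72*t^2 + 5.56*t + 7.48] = 5.44*t + 5.56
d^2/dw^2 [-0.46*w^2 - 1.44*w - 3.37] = -0.920000000000000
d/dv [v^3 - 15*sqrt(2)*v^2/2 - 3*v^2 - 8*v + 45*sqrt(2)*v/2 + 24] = 3*v^2 - 15*sqrt(2)*v - 6*v - 8 + 45*sqrt(2)/2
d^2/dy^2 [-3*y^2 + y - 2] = -6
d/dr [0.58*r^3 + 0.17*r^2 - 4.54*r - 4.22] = 1.74*r^2 + 0.34*r - 4.54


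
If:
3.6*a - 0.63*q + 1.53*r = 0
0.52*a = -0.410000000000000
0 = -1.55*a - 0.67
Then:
No Solution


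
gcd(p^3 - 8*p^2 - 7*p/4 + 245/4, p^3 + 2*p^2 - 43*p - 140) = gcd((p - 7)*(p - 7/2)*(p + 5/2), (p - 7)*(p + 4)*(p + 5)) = p - 7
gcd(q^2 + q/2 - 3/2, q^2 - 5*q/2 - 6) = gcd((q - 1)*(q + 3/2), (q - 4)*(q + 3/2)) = q + 3/2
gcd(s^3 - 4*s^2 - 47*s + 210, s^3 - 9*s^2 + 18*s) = s - 6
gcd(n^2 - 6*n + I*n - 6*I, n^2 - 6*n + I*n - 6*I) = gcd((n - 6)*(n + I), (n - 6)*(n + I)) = n^2 + n*(-6 + I) - 6*I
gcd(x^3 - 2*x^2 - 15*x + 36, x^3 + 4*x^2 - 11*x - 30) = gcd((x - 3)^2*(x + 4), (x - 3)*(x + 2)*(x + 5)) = x - 3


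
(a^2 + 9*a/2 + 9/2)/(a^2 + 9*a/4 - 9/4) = 2*(2*a + 3)/(4*a - 3)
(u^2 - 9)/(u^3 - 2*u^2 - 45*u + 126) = (u + 3)/(u^2 + u - 42)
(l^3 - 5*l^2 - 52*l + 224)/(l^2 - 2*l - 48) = (l^2 + 3*l - 28)/(l + 6)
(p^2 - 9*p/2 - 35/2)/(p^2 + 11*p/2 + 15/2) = (p - 7)/(p + 3)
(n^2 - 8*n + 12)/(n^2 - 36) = (n - 2)/(n + 6)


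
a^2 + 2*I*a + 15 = (a - 3*I)*(a + 5*I)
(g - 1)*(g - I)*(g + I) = g^3 - g^2 + g - 1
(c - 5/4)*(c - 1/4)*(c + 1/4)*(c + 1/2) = c^4 - 3*c^3/4 - 11*c^2/16 + 3*c/64 + 5/128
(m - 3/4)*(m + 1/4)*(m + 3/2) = m^3 + m^2 - 15*m/16 - 9/32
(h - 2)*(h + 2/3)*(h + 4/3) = h^3 - 28*h/9 - 16/9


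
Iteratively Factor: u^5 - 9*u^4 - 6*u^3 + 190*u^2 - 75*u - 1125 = (u + 3)*(u^4 - 12*u^3 + 30*u^2 + 100*u - 375) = (u - 5)*(u + 3)*(u^3 - 7*u^2 - 5*u + 75) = (u - 5)^2*(u + 3)*(u^2 - 2*u - 15) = (u - 5)^2*(u + 3)^2*(u - 5)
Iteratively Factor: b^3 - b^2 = (b)*(b^2 - b) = b*(b - 1)*(b)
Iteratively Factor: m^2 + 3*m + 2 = (m + 2)*(m + 1)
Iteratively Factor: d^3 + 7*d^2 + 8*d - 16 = (d + 4)*(d^2 + 3*d - 4) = (d - 1)*(d + 4)*(d + 4)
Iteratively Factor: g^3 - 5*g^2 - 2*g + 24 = (g - 4)*(g^2 - g - 6) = (g - 4)*(g - 3)*(g + 2)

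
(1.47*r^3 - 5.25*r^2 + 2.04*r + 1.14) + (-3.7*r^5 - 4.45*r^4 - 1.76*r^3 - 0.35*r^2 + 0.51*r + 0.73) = -3.7*r^5 - 4.45*r^4 - 0.29*r^3 - 5.6*r^2 + 2.55*r + 1.87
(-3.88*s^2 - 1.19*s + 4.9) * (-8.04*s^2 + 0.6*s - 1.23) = 31.1952*s^4 + 7.2396*s^3 - 35.3376*s^2 + 4.4037*s - 6.027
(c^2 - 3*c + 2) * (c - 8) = c^3 - 11*c^2 + 26*c - 16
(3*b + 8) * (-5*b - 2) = -15*b^2 - 46*b - 16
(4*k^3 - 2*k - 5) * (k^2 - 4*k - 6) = 4*k^5 - 16*k^4 - 26*k^3 + 3*k^2 + 32*k + 30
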